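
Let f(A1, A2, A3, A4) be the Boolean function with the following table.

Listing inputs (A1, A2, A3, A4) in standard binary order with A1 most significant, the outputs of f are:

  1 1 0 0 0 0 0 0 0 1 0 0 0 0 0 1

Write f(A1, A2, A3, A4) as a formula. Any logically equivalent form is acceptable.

f(A1, A2, A3, A4) = (((((¬A1 ∧ ¬A2) ∧ ¬A3) ∧ ¬A4) ∨ (((¬A1 ∧ ¬A2) ∧ ¬A3) ∧ A4)) ∨ (((A1 ∧ ¬A2) ∧ ¬A3) ∧ A4)) ∨ (((A1 ∧ A2) ∧ A3) ∧ A4)

f=1 on 4 inputs: (0,0,0,0), (0,0,0,1), (1,0,0,1), (1,1,1,1). Reading each as a conjunction of literals (¬A1·¬A2·¬A3·¬A4, ¬A1·¬A2·¬A3·A4, A1·¬A2·¬A3·A4, A1·A2·A3·A4) and taking the OR gives the canonical DNF.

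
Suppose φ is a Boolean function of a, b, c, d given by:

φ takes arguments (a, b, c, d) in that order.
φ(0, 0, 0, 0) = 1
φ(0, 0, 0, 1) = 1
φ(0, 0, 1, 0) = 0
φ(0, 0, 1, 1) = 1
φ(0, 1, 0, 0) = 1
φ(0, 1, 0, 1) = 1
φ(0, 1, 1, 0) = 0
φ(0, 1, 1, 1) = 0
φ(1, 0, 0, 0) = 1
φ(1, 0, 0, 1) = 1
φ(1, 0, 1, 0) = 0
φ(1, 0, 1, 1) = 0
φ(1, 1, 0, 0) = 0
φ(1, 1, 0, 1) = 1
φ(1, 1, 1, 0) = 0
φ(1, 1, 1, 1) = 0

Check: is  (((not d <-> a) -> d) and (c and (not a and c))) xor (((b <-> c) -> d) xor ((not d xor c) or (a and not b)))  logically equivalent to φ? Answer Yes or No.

Check the formula against φ row by row:
  a=0, b=0, c=0, d=0: formula gives 1, φ = 1 ✓
  a=0, b=0, c=0, d=1: formula gives 1, φ = 1 ✓
  a=0, b=0, c=1, d=0: formula gives 0, φ = 0 ✓
  a=0, b=0, c=1, d=1: formula gives 1, φ = 1 ✓
  a=0, b=1, c=0, d=0: formula gives 0, but φ = 1 ✗
A single disagreement suffices: at (0,1,0,0) they differ, so the formula does not compute φ.

No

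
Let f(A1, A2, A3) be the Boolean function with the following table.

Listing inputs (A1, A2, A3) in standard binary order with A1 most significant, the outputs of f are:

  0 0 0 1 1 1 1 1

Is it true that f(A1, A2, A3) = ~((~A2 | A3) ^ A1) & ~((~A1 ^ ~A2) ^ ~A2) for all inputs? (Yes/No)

Check the formula against f row by row:
  A1=0, A2=0, A3=0: formula gives 0, f = 0 ✓
  A1=0, A2=0, A3=1: formula gives 0, f = 0 ✓
  A1=0, A2=1, A3=0: formula gives 0, f = 0 ✓
  A1=0, A2=1, A3=1: formula gives 0, but f = 1 ✗
Since they disagree at (0,1,1), the expression is not a correct formula for f.

No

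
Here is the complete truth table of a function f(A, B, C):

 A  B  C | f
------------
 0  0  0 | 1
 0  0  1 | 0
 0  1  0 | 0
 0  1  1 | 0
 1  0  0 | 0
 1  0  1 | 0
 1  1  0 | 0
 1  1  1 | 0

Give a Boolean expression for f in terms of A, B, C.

f(A, B, C) = ((A + B) + C)'

The output is 1 only when every input is 0 — NOR of all inputs.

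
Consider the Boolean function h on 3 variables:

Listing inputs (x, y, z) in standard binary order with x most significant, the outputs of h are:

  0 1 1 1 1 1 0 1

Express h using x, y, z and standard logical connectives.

h is 0 on only 2 rows — (0,0,0), (1,1,0). Writing each as a minterm (¬x·¬y·¬z, x·y·¬z) and OR-ing them characterizes exactly where h=0, so h is the negation of that disjunction.

h(x, y, z) = NOT (((NOT x AND NOT y) AND NOT z) OR ((x AND y) AND NOT z))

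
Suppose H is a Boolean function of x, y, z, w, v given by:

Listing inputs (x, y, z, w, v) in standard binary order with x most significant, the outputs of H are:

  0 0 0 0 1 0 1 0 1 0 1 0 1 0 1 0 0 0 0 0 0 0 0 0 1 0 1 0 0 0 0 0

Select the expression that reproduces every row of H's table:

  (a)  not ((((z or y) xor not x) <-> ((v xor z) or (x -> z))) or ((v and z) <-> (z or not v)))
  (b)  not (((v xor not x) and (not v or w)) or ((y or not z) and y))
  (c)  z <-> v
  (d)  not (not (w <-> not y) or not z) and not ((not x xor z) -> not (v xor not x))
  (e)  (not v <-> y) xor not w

(b) fails at (0,0,0,0,1): the formula yields 1, H is 0.
(c) fails at (0,0,0,0,0): the formula yields 1, H is 0.
(d) fails at (0,0,1,0,0): the formula yields 0, H is 1.
(e) fails at (0,0,0,0,0): the formula yields 1, H is 0.
(a) is the remaining candidate, and it agrees with H on all 32 inputs.

a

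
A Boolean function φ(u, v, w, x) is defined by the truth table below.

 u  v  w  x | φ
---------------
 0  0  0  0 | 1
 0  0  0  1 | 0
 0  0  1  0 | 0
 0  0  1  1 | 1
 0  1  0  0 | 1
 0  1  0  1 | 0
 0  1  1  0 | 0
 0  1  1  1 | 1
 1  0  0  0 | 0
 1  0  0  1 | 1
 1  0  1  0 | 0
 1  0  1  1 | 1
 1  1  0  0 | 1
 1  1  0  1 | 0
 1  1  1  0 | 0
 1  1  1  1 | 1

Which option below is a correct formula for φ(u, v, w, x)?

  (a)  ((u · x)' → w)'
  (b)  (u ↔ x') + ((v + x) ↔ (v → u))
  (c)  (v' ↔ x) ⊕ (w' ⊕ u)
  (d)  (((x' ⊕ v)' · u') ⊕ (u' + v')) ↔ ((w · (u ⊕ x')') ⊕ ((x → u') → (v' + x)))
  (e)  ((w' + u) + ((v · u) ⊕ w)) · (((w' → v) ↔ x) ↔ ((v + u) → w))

e

(a) fails at (0,0,0,1): the formula yields 1, φ is 0.
(b) fails at (0,0,0,0): the formula yields 0, φ is 1.
(c) fails at (0,1,0,0): the formula yields 0, φ is 1.
(d) fails at (0,0,1,0): the formula yields 1, φ is 0.
(e) is the remaining candidate, and it agrees with φ on all 16 inputs.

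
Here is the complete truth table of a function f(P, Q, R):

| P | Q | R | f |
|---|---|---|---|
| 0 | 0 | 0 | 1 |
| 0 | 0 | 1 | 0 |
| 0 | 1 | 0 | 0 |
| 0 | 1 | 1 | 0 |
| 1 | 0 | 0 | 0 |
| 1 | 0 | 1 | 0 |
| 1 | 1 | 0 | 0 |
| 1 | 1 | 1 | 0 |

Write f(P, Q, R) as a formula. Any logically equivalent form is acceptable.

f is 1 on exactly one input, (0,0,0), whose minterm is ¬P·¬Q·¬R. So f is just that conjunction.

f(P, Q, R) = (¬P ∧ ¬Q) ∧ ¬R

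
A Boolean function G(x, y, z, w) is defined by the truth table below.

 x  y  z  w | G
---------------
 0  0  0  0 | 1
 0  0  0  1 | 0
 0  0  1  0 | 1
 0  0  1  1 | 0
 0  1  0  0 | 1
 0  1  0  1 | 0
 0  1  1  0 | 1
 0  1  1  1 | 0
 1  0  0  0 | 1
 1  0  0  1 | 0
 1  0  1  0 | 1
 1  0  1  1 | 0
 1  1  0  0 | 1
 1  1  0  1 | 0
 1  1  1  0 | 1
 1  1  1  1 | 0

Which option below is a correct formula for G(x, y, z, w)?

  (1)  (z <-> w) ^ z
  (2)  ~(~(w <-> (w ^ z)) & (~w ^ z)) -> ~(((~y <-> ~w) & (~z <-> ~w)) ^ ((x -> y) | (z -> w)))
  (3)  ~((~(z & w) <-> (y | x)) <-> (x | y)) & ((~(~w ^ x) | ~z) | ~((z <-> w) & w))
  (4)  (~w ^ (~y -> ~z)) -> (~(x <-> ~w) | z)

1

(2): at (0,0,1,0) it gives 0, but G = 1 — eliminated.
(3): at (0,0,0,0) it gives 0, but G = 1 — eliminated.
(4): at (0,0,1,1) it gives 1, but G = 0 — eliminated.
Only (1) survives; checking it on all 16 rows confirms it matches G.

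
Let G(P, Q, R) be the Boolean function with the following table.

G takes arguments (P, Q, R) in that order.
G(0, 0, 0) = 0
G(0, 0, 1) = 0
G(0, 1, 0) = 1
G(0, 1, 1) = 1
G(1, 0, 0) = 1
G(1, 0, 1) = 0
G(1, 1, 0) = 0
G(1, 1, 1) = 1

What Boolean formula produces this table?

The 1-rows are (0,1,0), (0,1,1), (1,0,0), (1,1,1). Each contributes one minterm — ¬P·Q·¬R; ¬P·Q·R; P·¬Q·¬R; P·Q·R — and their disjunction is a sum-of-products form of G.

G(P, Q, R) = ((((NOT P AND Q) AND NOT R) OR ((NOT P AND Q) AND R)) OR ((P AND NOT Q) AND NOT R)) OR ((P AND Q) AND R)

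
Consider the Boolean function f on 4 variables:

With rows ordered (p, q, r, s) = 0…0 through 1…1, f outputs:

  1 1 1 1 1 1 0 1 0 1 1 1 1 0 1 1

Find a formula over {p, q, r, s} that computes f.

f(p, q, r, s) = ~(((((~p & q) & r) & ~s) | (((p & ~q) & ~r) & ~s)) | (((p & q) & ~r) & s))

f is 0 on only 3 rows — (0,1,1,0), (1,0,0,0), (1,1,0,1). Writing each as a minterm (¬p·q·r·¬s, p·¬q·¬r·¬s, p·q·¬r·s) and OR-ing them characterizes exactly where f=0, so f is the negation of that disjunction.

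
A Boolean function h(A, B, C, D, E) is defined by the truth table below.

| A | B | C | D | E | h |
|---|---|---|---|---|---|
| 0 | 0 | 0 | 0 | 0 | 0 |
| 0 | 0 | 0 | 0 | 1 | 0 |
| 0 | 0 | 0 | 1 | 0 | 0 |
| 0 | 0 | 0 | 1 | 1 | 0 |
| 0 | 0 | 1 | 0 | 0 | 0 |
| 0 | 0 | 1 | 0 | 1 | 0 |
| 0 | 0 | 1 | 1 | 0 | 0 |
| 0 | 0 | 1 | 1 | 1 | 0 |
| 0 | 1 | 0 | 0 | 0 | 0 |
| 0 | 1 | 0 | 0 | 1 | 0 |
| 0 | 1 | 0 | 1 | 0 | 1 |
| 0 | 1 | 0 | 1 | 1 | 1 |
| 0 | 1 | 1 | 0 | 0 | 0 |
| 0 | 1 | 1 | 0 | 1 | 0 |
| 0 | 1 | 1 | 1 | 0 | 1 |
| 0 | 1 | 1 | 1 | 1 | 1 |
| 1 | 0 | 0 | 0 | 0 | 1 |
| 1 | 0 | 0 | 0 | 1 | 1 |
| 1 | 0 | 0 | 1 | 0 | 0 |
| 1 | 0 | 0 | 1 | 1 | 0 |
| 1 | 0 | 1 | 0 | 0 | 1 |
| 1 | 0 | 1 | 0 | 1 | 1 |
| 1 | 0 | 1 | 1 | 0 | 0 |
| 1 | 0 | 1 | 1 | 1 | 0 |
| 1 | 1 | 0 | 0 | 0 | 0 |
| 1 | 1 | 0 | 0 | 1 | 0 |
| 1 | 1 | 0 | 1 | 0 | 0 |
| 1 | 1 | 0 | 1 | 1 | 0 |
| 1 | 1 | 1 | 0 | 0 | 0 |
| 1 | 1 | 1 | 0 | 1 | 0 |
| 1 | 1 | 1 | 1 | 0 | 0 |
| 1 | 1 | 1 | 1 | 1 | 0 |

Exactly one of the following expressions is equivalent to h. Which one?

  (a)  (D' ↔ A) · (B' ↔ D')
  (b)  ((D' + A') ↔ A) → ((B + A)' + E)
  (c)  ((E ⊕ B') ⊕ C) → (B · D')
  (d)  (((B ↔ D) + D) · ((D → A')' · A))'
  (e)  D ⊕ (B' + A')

(b): at (0,0,0,0,0) it gives 1, but h = 0 — eliminated.
(c): at (0,0,0,0,1) it gives 1, but h = 0 — eliminated.
(d): at (0,0,0,0,0) it gives 1, but h = 0 — eliminated.
(e): at (0,0,0,0,0) it gives 1, but h = 0 — eliminated.
Only (a) survives; checking it on all 32 rows confirms it matches h.

a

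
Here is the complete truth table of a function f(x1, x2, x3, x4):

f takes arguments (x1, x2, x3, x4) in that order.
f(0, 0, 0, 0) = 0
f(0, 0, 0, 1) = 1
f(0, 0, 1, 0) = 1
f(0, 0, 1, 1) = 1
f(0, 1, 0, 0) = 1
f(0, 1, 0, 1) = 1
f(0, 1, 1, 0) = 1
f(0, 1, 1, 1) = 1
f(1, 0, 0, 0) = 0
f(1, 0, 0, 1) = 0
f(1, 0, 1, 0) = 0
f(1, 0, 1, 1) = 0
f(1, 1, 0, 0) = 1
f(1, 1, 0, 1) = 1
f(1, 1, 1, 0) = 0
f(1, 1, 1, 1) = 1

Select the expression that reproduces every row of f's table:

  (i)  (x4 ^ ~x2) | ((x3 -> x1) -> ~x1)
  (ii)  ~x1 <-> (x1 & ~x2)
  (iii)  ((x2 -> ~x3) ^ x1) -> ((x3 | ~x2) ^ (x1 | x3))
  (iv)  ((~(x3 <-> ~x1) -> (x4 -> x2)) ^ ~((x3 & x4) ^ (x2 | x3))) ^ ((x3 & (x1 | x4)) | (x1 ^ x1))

(i): at (0,0,0,0) it gives 1, but f = 0 — eliminated.
(ii): at (0,0,0,1) it gives 0, but f = 1 — eliminated.
(iii): at (0,0,0,0) it gives 1, but f = 0 — eliminated.
(iv) is the remaining candidate, and it agrees with f on all 16 inputs.

iv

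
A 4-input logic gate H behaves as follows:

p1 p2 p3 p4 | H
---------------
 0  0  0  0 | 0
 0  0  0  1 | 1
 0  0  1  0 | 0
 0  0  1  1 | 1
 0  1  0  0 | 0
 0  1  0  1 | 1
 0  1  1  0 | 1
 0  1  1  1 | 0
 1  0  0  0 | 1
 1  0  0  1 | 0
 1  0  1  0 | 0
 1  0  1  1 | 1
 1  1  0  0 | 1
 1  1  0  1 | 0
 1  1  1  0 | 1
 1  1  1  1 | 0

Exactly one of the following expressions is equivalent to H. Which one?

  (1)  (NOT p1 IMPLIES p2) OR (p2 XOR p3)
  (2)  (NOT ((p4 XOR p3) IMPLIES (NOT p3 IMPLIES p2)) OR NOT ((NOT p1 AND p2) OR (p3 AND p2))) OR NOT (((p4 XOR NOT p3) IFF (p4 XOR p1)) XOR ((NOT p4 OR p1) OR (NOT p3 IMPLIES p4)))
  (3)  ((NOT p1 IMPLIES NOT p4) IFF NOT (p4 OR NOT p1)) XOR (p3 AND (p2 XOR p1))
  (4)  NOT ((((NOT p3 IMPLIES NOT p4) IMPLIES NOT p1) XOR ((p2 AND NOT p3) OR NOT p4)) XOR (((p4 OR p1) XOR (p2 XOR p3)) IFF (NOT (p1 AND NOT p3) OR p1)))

3

(1) disagrees with H on (0,0,0,1) (formula → 0, table → 1); rule it out.
(2) disagrees with H on (0,0,0,0) (formula → 1, table → 0); rule it out.
(4) disagrees with H on (0,0,0,0) (formula → 1, table → 0); rule it out.
(3) is the remaining candidate, and it agrees with H on all 16 inputs.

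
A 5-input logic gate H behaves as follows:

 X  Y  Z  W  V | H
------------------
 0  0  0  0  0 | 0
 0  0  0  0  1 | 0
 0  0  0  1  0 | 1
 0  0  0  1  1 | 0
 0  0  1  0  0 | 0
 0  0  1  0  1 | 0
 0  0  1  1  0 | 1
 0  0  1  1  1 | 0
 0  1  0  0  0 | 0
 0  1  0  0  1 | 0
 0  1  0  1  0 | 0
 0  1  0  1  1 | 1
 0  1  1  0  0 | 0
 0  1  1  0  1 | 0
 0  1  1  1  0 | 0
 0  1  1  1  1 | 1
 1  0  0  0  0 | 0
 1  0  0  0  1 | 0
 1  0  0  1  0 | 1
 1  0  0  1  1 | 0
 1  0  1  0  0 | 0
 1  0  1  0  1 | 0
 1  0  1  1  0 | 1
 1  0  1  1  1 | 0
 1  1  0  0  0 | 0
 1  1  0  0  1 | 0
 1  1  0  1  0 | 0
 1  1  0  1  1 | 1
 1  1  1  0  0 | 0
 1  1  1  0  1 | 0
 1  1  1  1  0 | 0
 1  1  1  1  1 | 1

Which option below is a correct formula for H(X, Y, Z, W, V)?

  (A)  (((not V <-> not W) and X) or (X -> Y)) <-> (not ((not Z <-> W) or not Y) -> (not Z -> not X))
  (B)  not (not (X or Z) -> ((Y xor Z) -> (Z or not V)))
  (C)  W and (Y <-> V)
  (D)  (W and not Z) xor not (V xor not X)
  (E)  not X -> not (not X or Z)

C

(A) fails at (0,0,0,0,0): the formula yields 1, H is 0.
(B) fails at (0,0,0,1,0): the formula yields 0, H is 1.
(D) fails at (0,0,0,0,1): the formula yields 1, H is 0.
(E) fails at (0,0,0,1,0): the formula yields 0, H is 1.
(C) is the remaining candidate, and it agrees with H on all 32 inputs.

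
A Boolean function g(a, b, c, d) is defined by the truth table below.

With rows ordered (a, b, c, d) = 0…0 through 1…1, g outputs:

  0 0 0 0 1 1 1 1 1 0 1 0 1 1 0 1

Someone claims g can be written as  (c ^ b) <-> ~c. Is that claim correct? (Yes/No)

No

Check the formula against g row by row:
  a=0, b=0, c=0, d=0: formula gives 0, g = 0 ✓
  a=0, b=0, c=0, d=1: formula gives 0, g = 0 ✓
  a=0, b=0, c=1, d=0: formula gives 0, g = 0 ✓
  a=0, b=0, c=1, d=1: formula gives 0, g = 0 ✓
  …
  a=1, b=0, c=0, d=0: formula gives 0, but g = 1 ✗
A single disagreement suffices: at (1,0,0,0) they differ, so the formula does not compute g.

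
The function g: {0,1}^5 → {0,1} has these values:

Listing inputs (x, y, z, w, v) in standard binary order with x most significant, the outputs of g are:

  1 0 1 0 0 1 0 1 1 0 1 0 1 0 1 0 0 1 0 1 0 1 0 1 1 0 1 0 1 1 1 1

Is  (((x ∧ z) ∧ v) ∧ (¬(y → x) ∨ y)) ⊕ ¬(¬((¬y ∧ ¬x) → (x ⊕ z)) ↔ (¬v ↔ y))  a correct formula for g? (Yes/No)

Yes

Check the formula against g row by row:
  x=0, y=0, z=0, w=0, v=0: formula gives 1, g = 1 ✓
  x=0, y=0, z=0, w=0, v=1: formula gives 0, g = 0 ✓
  x=0, y=0, z=0, w=1, v=0: formula gives 1, g = 1 ✓
  x=0, y=0, z=0, w=1, v=1: formula gives 0, g = 0 ✓
  …and likewise for the remaining 28 rows.
All 32 rows match — the expression computes g exactly.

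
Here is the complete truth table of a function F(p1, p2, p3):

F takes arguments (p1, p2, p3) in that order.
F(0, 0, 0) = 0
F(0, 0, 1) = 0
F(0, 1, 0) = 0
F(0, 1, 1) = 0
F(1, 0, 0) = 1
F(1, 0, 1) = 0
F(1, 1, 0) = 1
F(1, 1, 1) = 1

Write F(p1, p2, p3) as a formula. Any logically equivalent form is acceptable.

F(p1, p2, p3) = (((p1 and not p2) and not p3) or ((p1 and p2) and not p3)) or ((p1 and p2) and p3)

The 1-rows are (1,0,0), (1,1,0), (1,1,1). Each contributes one minterm — p1·¬p2·¬p3; p1·p2·¬p3; p1·p2·p3 — and their disjunction is a sum-of-products form of F.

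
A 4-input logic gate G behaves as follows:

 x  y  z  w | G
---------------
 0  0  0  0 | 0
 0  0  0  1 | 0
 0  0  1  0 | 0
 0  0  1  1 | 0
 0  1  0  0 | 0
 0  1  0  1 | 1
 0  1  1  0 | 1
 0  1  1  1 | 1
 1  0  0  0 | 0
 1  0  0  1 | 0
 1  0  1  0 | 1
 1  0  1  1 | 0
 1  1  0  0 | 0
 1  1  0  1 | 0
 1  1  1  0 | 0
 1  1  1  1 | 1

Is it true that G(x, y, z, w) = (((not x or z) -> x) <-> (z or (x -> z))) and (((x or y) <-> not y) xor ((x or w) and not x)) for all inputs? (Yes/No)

Evaluate (((not x or z) -> x) <-> (z or (x -> z))) and (((x or y) <-> not y) xor ((x or w) and not x)) on each row and compare to G:
  x=0, y=0, z=0, w=0: formula gives 0, G = 0 ✓
  x=0, y=0, z=0, w=1: formula gives 0, G = 0 ✓
  x=0, y=0, z=1, w=0: formula gives 0, G = 0 ✓
  x=0, y=0, z=1, w=1: formula gives 0, G = 0 ✓
  …
  x=0, y=1, z=0, w=1: formula gives 0, but G = 1 ✗
A single disagreement suffices: at (0,1,0,1) they differ, so the formula does not compute G.

No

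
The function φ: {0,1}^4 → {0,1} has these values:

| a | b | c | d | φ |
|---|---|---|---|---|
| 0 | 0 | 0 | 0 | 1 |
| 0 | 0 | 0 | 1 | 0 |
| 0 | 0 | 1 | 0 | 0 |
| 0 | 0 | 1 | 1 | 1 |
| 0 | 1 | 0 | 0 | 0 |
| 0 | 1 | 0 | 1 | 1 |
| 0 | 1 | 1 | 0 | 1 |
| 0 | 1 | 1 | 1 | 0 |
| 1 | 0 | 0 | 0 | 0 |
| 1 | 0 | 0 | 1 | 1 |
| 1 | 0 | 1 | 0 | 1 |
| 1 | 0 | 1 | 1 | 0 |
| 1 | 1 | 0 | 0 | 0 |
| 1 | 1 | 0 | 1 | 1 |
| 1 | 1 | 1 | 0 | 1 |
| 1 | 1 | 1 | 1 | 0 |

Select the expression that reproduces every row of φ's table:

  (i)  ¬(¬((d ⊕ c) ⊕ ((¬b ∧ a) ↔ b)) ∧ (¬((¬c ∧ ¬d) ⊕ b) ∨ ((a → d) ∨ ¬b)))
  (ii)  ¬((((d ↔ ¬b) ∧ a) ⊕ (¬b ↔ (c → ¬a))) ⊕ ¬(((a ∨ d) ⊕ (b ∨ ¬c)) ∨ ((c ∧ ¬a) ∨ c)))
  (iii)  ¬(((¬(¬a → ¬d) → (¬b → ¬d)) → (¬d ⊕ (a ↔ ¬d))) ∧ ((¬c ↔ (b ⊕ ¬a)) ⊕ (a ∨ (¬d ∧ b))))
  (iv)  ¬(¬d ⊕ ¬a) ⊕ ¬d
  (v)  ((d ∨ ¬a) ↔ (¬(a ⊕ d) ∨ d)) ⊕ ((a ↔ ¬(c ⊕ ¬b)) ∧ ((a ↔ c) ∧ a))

(ii): at (0,0,0,0) it gives 0, but φ = 1 — eliminated.
(iii): at (0,0,0,0) it gives 0, but φ = 1 — eliminated.
(iv): at (0,0,0,0) it gives 0, but φ = 1 — eliminated.
(v): at (0,0,0,1) it gives 1, but φ = 0 — eliminated.
That leaves (i). Evaluating it on every row reproduces the table of φ exactly.

i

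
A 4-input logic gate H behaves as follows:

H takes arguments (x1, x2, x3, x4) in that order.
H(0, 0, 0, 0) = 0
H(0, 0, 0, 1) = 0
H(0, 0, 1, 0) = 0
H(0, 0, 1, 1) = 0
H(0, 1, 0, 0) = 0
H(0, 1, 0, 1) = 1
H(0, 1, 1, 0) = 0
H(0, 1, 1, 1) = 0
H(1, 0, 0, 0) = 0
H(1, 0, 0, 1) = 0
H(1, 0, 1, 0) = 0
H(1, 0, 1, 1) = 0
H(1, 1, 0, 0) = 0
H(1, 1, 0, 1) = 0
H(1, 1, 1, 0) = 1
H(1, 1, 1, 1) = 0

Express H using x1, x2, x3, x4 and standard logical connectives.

The 1-rows are (0,1,0,1), (1,1,1,0). Each contributes one minterm — ¬x1·x2·¬x3·x4; x1·x2·x3·¬x4 — and their disjunction is a sum-of-products form of H.

H(x1, x2, x3, x4) = (((x1' · x2) · x3') · x4) + (((x1 · x2) · x3) · x4')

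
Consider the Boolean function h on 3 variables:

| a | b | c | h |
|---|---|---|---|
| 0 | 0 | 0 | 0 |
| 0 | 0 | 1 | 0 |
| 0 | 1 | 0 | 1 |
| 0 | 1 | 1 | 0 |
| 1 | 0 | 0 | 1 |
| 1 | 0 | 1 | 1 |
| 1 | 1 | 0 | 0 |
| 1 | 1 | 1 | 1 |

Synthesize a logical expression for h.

h(a, b, c) = ((((a' · b) · c') + ((a · b') · c')) + ((a · b') · c)) + ((a · b) · c)

h=1 on 4 inputs: (0,1,0), (1,0,0), (1,0,1), (1,1,1). Reading each as a conjunction of literals (¬a·b·¬c, a·¬b·¬c, a·¬b·c, a·b·c) and taking the OR gives the canonical DNF.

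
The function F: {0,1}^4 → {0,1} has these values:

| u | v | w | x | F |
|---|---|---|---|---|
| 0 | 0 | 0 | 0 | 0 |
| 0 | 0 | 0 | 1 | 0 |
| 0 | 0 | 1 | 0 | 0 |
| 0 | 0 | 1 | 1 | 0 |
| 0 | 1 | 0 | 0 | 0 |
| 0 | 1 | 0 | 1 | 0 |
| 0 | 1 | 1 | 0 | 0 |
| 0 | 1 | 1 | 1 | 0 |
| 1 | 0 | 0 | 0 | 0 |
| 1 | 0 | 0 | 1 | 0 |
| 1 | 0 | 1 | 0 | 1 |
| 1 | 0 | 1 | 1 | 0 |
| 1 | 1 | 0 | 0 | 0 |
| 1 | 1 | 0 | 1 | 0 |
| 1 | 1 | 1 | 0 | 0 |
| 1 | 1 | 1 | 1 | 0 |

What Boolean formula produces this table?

F(u, v, w, x) = ((u & ~v) & w) & ~x

Only row (1,0,1,0) gives 1. That row's minterm u·¬v·w·¬x is F directly.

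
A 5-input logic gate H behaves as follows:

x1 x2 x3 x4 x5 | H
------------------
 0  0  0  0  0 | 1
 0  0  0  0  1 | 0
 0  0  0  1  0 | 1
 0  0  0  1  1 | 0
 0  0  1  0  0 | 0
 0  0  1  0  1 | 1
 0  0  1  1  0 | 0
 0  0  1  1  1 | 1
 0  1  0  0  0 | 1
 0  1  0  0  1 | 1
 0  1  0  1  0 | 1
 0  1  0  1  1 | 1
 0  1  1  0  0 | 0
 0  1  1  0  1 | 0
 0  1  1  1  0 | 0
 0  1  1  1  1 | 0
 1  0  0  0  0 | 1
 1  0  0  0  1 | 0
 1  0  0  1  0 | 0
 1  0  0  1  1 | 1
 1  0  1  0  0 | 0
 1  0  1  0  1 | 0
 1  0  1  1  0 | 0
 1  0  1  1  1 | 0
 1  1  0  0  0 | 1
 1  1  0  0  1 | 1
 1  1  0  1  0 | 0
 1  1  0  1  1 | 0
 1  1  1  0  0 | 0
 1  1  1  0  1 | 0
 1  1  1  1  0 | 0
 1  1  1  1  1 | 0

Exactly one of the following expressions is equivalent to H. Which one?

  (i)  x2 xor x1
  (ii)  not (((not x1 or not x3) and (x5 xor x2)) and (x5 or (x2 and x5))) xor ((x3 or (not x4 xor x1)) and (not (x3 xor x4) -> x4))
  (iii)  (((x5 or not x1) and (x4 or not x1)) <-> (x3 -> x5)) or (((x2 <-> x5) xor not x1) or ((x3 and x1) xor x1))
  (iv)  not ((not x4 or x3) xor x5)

(i) disagrees with H on (0,0,0,0,0) (formula → 0, table → 1); rule it out.
(iii) disagrees with H on (0,0,0,0,1) (formula → 1, table → 0); rule it out.
(iv) disagrees with H on (0,0,0,0,0) (formula → 0, table → 1); rule it out.
(ii) is the remaining candidate, and it agrees with H on all 32 inputs.

ii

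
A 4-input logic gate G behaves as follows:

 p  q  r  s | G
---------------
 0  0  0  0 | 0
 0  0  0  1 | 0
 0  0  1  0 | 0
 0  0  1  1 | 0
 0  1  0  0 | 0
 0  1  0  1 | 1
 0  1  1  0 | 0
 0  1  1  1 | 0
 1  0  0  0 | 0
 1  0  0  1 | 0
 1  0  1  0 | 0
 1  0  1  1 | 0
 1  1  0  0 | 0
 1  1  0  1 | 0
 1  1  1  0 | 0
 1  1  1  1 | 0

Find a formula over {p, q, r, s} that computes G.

Only row (0,1,0,1) gives 1. That row's minterm ¬p·q·¬r·s is G directly.

G(p, q, r, s) = ((p' · q) · r') · s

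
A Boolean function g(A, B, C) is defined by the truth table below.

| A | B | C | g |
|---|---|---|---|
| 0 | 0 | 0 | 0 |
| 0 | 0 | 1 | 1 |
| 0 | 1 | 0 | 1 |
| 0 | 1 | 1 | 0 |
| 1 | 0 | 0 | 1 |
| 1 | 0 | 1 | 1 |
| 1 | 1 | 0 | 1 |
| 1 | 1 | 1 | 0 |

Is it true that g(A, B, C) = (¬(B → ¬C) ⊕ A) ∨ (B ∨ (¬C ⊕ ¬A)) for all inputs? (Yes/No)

Check the formula against g row by row:
  A=0, B=0, C=0: formula gives 0, g = 0 ✓
  A=0, B=0, C=1: formula gives 1, g = 1 ✓
  A=0, B=1, C=0: formula gives 1, g = 1 ✓
  A=0, B=1, C=1: formula gives 1, but g = 0 ✗
Since they disagree at (0,1,1), the expression is not a correct formula for g.

No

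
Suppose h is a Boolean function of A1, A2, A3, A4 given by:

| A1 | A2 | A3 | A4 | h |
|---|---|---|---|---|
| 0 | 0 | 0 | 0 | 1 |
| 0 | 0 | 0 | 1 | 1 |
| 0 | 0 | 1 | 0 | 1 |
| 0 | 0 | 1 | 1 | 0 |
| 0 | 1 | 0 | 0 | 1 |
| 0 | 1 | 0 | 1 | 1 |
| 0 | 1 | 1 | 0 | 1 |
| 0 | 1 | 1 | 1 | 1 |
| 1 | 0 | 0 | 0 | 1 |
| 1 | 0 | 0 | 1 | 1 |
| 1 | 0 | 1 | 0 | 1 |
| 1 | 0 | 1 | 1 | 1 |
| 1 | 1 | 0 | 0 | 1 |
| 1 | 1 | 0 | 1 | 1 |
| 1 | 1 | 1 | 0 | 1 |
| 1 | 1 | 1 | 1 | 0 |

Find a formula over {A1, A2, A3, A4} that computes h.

h(A1, A2, A3, A4) = not ((((not A1 and not A2) and A3) and A4) or (((A1 and A2) and A3) and A4))

h is 0 on only 2 rows — (0,0,1,1), (1,1,1,1). Writing each as a minterm (¬A1·¬A2·A3·A4, A1·A2·A3·A4) and OR-ing them characterizes exactly where h=0, so h is the negation of that disjunction.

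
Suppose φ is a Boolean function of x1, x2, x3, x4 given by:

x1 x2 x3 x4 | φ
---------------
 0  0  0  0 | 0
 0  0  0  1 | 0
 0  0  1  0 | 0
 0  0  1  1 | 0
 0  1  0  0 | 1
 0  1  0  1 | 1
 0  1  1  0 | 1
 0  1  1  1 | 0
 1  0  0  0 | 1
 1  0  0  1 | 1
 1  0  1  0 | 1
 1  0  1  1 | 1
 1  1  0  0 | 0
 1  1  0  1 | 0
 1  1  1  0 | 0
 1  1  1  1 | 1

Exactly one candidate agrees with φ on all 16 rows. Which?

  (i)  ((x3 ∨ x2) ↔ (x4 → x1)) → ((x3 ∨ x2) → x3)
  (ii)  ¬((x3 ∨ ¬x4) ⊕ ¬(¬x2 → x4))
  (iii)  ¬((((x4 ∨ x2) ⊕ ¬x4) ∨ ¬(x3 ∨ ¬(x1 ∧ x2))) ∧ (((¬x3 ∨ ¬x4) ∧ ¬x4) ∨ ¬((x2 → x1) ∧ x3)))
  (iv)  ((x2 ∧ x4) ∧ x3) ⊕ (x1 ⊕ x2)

(i) fails at (0,0,0,0): the formula yields 1, φ is 0.
(ii) fails at (0,0,0,0): the formula yields 1, φ is 0.
(iii) fails at (0,0,1,1): the formula yields 1, φ is 0.
That leaves (iv). Evaluating it on every row reproduces the table of φ exactly.

iv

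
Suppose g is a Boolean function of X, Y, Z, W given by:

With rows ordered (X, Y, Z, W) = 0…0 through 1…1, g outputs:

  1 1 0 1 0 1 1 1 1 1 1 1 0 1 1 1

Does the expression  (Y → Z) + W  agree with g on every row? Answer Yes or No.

Evaluate (Y → Z) + W on each row and compare to g:
  X=0, Y=0, Z=0, W=0: formula gives 1, g = 1 ✓
  X=0, Y=0, Z=0, W=1: formula gives 1, g = 1 ✓
  X=0, Y=0, Z=1, W=0: formula gives 1, but g = 0 ✗
A single disagreement suffices: at (0,0,1,0) they differ, so the formula does not compute g.

No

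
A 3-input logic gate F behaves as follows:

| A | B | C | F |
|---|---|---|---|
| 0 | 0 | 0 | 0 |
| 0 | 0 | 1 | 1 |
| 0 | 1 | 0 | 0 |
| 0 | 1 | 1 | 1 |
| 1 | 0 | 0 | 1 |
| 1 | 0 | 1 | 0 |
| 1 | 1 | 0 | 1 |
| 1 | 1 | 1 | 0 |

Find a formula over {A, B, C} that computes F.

F(A, B, C) = ((((not A and not B) and C) or ((not A and B) and C)) or ((A and not B) and not C)) or ((A and B) and not C)

Collect the rows where F=1 — (0,0,1), (0,1,1), (1,0,0), (1,1,0) — and write one minterm per row: ¬A·¬B·C, ¬A·B·C, A·¬B·¬C, A·B·¬C. Their union (logical OR) reproduces the table exactly.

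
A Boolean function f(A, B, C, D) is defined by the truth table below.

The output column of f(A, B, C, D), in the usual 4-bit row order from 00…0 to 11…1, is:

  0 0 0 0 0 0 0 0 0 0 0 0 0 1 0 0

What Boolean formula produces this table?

f(A, B, C, D) = ((A and B) and not C) and D

f is 1 on exactly one input, (1,1,0,1), whose minterm is A·B·¬C·D. So f is just that conjunction.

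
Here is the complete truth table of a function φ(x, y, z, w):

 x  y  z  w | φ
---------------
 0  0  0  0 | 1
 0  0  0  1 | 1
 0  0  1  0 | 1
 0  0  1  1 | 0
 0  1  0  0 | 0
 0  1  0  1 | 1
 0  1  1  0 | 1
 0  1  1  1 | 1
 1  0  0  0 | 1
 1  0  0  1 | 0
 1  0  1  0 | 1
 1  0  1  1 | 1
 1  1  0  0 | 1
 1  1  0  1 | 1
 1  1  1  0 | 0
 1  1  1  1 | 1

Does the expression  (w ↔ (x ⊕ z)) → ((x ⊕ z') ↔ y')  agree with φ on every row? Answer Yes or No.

Evaluate (w ↔ (x ⊕ z)) → ((x ⊕ z') ↔ y') on each row and compare to φ:
  x=0, y=0, z=0, w=0: formula gives 1, φ = 1 ✓
  x=0, y=0, z=0, w=1: formula gives 1, φ = 1 ✓
  x=0, y=0, z=1, w=0: formula gives 1, φ = 1 ✓
  x=0, y=0, z=1, w=1: formula gives 0, φ = 0 ✓
  … (the remaining 12 rows also agree.)
All 16 rows match — the expression computes φ exactly.

Yes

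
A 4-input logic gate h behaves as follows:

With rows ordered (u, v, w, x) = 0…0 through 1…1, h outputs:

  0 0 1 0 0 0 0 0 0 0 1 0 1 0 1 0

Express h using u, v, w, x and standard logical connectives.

h(u, v, w, x) = (((((¬u ∧ ¬v) ∧ w) ∧ ¬x) ∨ (((u ∧ ¬v) ∧ w) ∧ ¬x)) ∨ (((u ∧ v) ∧ ¬w) ∧ ¬x)) ∨ (((u ∧ v) ∧ w) ∧ ¬x)

h=1 on 4 inputs: (0,0,1,0), (1,0,1,0), (1,1,0,0), (1,1,1,0). Reading each as a conjunction of literals (¬u·¬v·w·¬x, u·¬v·w·¬x, u·v·¬w·¬x, u·v·w·¬x) and taking the OR gives the canonical DNF.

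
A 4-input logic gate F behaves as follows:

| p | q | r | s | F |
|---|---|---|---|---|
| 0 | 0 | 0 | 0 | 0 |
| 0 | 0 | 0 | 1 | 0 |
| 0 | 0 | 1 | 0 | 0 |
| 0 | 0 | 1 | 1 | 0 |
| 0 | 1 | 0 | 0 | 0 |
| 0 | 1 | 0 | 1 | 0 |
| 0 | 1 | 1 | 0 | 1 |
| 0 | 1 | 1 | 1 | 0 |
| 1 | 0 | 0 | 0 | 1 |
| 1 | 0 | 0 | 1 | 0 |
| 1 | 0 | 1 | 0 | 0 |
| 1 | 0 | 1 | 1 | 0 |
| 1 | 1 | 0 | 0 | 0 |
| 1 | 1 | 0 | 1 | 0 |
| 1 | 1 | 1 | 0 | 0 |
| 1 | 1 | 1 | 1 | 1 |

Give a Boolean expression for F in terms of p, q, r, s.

F=1 on 3 inputs: (0,1,1,0), (1,0,0,0), (1,1,1,1). Reading each as a conjunction of literals (¬p·q·r·¬s, p·¬q·¬r·¬s, p·q·r·s) and taking the OR gives the canonical DNF.

F(p, q, r, s) = ((((NOT p AND q) AND r) AND NOT s) OR (((p AND NOT q) AND NOT r) AND NOT s)) OR (((p AND q) AND r) AND s)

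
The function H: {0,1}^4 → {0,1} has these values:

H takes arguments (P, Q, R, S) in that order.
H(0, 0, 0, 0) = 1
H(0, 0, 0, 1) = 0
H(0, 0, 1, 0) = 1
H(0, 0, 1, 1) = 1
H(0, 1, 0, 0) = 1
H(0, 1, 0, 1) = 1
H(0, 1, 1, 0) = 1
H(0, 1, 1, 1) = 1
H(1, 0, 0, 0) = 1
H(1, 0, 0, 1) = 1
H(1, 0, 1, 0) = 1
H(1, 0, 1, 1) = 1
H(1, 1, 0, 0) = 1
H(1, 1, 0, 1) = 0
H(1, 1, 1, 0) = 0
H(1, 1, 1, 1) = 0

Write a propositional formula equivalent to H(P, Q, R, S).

The 0-rows are (0,0,0,1), (1,1,0,1), (1,1,1,0), (1,1,1,1). Take each as a conjunction (¬P·¬Q·¬R·S, P·Q·¬R·S, P·Q·R·¬S, P·Q·R·S), form their disjunction, and complement — that gives a formula that is 1 everywhere H is.

H(P, Q, R, S) = ((((((P' · Q') · R') · S) + (((P · Q) · R') · S)) + (((P · Q) · R) · S')) + (((P · Q) · R) · S))'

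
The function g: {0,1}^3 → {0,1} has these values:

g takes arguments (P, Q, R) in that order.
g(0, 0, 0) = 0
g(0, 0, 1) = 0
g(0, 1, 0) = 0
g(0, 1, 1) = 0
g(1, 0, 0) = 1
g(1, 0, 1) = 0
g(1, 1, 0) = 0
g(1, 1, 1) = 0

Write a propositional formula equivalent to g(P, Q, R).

g is 1 on exactly one input, (1,0,0), whose minterm is P·¬Q·¬R. So g is just that conjunction.

g(P, Q, R) = (P and not Q) and not R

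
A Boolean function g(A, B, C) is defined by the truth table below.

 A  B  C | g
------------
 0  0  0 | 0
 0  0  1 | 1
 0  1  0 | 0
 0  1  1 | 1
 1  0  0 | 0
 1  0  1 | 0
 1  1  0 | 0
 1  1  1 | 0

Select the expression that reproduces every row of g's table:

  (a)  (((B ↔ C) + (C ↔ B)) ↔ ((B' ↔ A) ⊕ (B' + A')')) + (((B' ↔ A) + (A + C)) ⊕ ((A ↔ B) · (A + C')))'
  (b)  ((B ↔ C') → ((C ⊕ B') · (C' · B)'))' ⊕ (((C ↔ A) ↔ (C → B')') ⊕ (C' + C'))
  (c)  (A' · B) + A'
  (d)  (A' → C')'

(a) fails at (1,0,0): the formula yields 1, g is 0.
(b) fails at (0,0,0): the formula yields 1, g is 0.
(c) fails at (0,0,0): the formula yields 1, g is 0.
Only (d) survives; checking it on all 8 rows confirms it matches g.

d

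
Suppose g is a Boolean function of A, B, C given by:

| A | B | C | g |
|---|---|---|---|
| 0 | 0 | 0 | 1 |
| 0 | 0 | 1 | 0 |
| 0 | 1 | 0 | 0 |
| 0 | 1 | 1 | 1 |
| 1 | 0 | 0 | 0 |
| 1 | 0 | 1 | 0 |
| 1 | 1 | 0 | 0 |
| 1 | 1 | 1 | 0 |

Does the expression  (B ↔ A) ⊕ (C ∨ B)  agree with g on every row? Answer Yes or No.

Test each input against both g and the formula:
  A=0, B=0, C=0: formula gives 1, g = 1 ✓
  A=0, B=0, C=1: formula gives 0, g = 0 ✓
  A=0, B=1, C=0: formula gives 1, but g = 0 ✗
Since they disagree at (0,1,0), the expression is not a correct formula for g.

No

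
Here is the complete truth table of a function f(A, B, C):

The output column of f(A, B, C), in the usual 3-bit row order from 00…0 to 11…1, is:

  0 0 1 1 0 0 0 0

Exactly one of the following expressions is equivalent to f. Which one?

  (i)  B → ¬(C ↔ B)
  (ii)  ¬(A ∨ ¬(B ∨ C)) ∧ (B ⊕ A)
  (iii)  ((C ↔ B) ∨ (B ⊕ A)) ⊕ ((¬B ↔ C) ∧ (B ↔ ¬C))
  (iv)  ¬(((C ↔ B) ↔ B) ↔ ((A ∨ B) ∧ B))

ii

(i) disagrees with f on (0,0,0) (formula → 1, table → 0); rule it out.
(iii) disagrees with f on (0,0,0) (formula → 1, table → 0); rule it out.
(iv) disagrees with f on (0,0,1) (formula → 1, table → 0); rule it out.
That leaves (ii). Evaluating it on every row reproduces the table of f exactly.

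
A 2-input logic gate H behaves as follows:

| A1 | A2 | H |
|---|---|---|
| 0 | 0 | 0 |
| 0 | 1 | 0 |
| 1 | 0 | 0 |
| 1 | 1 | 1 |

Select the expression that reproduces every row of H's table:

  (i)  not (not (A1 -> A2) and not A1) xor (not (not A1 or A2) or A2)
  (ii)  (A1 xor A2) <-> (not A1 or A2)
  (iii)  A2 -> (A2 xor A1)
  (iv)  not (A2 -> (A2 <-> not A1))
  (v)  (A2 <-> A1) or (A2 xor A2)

(i) fails at (0,0): the formula yields 1, H is 0.
(ii) fails at (0,1): the formula yields 1, H is 0.
(iii) fails at (0,0): the formula yields 1, H is 0.
(v) fails at (0,0): the formula yields 1, H is 0.
(iv) is the remaining candidate, and it agrees with H on all 4 inputs.

iv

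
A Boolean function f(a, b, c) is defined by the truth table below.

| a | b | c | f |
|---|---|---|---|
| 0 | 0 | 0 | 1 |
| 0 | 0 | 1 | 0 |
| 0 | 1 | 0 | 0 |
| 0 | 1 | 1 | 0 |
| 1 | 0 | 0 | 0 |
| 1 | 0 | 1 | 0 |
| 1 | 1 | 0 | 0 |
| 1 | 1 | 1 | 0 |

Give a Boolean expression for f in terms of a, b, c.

The output is 1 only when every input is 0 — NOR of all inputs.

f(a, b, c) = ((a + b) + c)'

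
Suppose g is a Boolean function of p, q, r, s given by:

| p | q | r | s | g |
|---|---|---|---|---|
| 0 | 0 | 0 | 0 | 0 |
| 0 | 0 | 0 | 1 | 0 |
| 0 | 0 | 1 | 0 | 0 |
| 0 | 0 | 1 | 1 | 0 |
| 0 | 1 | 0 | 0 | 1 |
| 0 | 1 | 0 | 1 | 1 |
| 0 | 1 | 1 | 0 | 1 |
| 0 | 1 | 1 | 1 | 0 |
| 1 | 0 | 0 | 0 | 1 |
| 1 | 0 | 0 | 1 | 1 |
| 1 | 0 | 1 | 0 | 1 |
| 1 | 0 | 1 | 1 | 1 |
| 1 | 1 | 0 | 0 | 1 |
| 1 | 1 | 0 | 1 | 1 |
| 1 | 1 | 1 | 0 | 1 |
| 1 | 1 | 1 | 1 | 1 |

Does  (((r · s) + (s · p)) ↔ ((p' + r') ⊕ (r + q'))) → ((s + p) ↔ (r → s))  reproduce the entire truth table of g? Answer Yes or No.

No

Check the formula against g row by row:
  p=0, q=0, r=0, s=0: formula gives 0, g = 0 ✓
  p=0, q=0, r=0, s=1: formula gives 1, but g = 0 ✗
A single disagreement suffices: at (0,0,0,1) they differ, so the formula does not compute g.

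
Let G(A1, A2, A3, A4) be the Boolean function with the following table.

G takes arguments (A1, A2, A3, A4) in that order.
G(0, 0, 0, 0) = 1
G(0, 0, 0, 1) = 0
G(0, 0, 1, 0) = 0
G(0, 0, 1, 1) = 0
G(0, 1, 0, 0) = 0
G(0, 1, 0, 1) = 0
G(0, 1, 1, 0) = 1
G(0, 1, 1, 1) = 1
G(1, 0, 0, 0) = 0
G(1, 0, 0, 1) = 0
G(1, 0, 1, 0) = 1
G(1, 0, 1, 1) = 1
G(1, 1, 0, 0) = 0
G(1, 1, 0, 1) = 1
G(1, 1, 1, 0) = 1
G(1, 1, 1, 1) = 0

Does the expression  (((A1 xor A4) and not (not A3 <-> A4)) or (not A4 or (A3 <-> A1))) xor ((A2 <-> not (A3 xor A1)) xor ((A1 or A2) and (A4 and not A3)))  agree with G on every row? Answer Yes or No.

Check the formula against G row by row:
  A1=0, A2=0, A3=0, A4=0: formula gives 1, G = 1 ✓
  A1=0, A2=0, A3=0, A4=1: formula gives 1, but G = 0 ✗
Since they disagree at (0,0,0,1), the expression is not a correct formula for G.

No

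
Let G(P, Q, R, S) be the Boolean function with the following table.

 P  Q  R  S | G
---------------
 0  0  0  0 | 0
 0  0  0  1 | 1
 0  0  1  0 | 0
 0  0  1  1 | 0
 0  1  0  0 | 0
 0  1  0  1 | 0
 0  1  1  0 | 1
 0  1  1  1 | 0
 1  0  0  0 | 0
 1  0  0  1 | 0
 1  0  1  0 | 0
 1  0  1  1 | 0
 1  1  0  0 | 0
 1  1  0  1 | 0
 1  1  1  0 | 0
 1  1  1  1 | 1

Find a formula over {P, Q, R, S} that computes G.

G(P, Q, R, S) = ((((not P and not Q) and not R) and S) or (((not P and Q) and R) and not S)) or (((P and Q) and R) and S)

Collect the rows where G=1 — (0,0,0,1), (0,1,1,0), (1,1,1,1) — and write one minterm per row: ¬P·¬Q·¬R·S, ¬P·Q·R·¬S, P·Q·R·S. Their union (logical OR) reproduces the table exactly.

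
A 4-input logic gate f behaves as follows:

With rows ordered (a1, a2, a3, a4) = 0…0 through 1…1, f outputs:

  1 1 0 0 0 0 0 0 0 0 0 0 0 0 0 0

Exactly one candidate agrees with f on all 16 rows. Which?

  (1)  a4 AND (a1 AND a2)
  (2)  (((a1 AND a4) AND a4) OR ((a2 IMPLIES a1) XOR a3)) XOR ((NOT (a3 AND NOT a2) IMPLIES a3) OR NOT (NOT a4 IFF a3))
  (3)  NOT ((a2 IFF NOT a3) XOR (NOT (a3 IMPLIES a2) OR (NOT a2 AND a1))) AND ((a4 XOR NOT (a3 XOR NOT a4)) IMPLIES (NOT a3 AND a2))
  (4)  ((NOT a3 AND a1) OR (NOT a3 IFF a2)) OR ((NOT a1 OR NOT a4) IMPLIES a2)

(1): at (0,0,0,0) it gives 0, but f = 1 — eliminated.
(2): at (0,0,0,0) it gives 0, but f = 1 — eliminated.
(4): at (0,0,0,0) it gives 0, but f = 1 — eliminated.
Only (3) survives; checking it on all 16 rows confirms it matches f.

3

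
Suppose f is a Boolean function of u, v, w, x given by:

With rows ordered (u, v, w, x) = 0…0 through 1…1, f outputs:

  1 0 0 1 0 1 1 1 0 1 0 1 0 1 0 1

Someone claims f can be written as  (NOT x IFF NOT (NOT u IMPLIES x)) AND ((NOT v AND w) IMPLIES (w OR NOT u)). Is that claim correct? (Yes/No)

Evaluate (NOT x IFF NOT (NOT u IMPLIES x)) AND ((NOT v AND w) IMPLIES (w OR NOT u)) on each row and compare to f:
  u=0, v=0, w=0, x=0: formula gives 1, f = 1 ✓
  u=0, v=0, w=0, x=1: formula gives 1, but f = 0 ✗
A single disagreement suffices: at (0,0,0,1) they differ, so the formula does not compute f.

No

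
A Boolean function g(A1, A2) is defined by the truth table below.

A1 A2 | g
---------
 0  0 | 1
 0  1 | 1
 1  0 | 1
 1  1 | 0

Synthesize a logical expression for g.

g(A1, A2) = ¬(A1 ∧ A2)

The output is 0 only when every input is 1 — NAND of all inputs.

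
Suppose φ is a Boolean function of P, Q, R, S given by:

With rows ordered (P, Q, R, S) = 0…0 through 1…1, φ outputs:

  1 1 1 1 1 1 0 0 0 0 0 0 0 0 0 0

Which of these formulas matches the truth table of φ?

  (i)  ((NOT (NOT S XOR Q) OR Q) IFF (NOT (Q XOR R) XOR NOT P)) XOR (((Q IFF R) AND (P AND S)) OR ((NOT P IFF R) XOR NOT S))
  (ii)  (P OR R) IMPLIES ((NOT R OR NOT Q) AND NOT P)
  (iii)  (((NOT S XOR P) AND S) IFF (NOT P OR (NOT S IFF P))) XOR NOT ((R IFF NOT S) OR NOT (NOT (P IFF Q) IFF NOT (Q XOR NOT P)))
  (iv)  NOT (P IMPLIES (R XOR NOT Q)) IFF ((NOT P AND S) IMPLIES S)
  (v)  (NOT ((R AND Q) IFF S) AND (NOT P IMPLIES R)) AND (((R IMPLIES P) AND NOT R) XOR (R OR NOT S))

(i) fails at (0,0,0,0): the formula yields 0, φ is 1.
(iii) fails at (0,0,0,1): the formula yields 0, φ is 1.
(iv) fails at (0,0,0,0): the formula yields 0, φ is 1.
(v) fails at (0,0,0,0): the formula yields 0, φ is 1.
(ii) is the remaining candidate, and it agrees with φ on all 16 inputs.

ii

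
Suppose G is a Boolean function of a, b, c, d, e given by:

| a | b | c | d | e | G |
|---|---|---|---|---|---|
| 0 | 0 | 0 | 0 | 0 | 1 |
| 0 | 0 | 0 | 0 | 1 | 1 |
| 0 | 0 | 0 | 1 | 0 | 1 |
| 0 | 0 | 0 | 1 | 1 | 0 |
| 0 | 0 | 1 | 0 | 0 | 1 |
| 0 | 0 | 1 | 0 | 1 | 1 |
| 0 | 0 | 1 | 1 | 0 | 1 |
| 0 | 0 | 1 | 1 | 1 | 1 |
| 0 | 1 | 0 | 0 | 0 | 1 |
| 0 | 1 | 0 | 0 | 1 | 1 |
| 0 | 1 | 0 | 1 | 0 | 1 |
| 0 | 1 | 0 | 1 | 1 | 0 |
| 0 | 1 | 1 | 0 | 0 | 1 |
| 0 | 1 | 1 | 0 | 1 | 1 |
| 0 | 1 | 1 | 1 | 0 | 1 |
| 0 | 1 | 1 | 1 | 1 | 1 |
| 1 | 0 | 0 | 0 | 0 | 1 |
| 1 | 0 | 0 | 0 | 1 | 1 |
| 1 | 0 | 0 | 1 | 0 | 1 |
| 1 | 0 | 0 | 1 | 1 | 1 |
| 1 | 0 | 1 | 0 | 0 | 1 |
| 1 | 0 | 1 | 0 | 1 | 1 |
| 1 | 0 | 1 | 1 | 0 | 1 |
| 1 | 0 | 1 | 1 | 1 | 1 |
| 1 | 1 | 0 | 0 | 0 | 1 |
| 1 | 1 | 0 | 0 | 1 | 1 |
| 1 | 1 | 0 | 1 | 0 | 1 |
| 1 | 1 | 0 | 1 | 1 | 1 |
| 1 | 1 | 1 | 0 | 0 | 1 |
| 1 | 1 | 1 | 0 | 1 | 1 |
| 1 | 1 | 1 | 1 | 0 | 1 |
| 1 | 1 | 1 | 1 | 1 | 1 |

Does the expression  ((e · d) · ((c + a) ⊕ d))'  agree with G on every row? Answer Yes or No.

Yes

Check the formula against G row by row:
  a=0, b=0, c=0, d=0, e=0: formula gives 1, G = 1 ✓
  a=0, b=0, c=0, d=0, e=1: formula gives 1, G = 1 ✓
  a=0, b=0, c=0, d=1, e=0: formula gives 1, G = 1 ✓
  a=0, b=0, c=0, d=1, e=1: formula gives 0, G = 0 ✓
  … (the remaining 28 rows also agree.)
All 32 rows match — the expression computes G exactly.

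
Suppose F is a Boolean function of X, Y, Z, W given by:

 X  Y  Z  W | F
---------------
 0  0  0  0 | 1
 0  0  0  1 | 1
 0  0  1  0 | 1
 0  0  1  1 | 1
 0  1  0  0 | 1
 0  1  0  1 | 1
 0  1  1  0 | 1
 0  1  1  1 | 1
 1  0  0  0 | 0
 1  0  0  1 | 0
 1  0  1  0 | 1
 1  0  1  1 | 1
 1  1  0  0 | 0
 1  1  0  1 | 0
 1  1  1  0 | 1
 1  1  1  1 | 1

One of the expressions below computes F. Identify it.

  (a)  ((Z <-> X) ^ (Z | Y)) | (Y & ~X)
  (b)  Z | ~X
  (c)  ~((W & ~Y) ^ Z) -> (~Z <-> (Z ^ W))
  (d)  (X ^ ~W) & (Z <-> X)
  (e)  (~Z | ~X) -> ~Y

(a) disagrees with F on (1,0,1,0) (formula → 0, table → 1); rule it out.
(c) disagrees with F on (0,0,0,0) (formula → 0, table → 1); rule it out.
(d) disagrees with F on (0,0,0,1) (formula → 0, table → 1); rule it out.
(e) disagrees with F on (0,1,0,0) (formula → 0, table → 1); rule it out.
(b) is the remaining candidate, and it agrees with F on all 16 inputs.

b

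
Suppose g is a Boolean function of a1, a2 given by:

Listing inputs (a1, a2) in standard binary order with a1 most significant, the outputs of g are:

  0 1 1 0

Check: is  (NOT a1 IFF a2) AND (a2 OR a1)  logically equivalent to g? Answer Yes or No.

Check the formula against g row by row:
  a1=0, a2=0: formula gives 0, g = 0 ✓
  a1=0, a2=1: formula gives 1, g = 1 ✓
  a1=1, a2=0: formula gives 1, g = 1 ✓
  a1=1, a2=1: formula gives 0, g = 0 ✓
All 4 rows match — the expression computes g exactly.

Yes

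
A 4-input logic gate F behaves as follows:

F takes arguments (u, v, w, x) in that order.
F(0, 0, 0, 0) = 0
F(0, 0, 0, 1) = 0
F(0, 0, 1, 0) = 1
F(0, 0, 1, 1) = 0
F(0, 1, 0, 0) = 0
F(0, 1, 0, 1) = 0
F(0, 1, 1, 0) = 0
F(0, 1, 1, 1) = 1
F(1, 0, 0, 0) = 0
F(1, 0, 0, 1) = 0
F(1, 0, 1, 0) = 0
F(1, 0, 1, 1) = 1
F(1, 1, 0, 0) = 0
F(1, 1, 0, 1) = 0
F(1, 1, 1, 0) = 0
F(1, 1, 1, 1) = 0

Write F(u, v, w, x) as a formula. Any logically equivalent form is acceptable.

F(u, v, w, x) = ((((u' · v') · w) · x') + (((u' · v) · w) · x)) + (((u · v') · w) · x)

F=1 on 3 inputs: (0,0,1,0), (0,1,1,1), (1,0,1,1). Reading each as a conjunction of literals (¬u·¬v·w·¬x, ¬u·v·w·x, u·¬v·w·x) and taking the OR gives the canonical DNF.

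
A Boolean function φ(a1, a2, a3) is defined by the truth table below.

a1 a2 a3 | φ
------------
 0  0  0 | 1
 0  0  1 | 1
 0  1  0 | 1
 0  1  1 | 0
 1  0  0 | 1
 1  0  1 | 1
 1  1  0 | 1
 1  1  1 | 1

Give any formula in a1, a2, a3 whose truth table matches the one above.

φ(a1, a2, a3) = ~((~a1 & a2) & a3)

φ is 0 on exactly one input, (0,1,1), whose minterm is ¬a1·a2·a3. So φ is the negation of that single conjunction.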